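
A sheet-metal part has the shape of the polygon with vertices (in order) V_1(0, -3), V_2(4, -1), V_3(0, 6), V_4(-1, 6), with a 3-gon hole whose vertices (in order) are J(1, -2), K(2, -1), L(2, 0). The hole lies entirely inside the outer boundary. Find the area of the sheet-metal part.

Outer boundary:
Σ = (12) + (24) + (6) + (3) = 45
Area = |Σ|/2 = 22.5.
Hole:
Apply the shoelace (surveyor's) formula: 2A = Σ (x_i·y_{i+1} − x_{i+1}·y_i), indices taken mod 3.
J→K: (1)(-1) − (2)(-2) = 3
K→L: (2)(0) − (2)(-1) = 2
L→J: (2)(-2) − (1)(0) = -4
Σ = 1
Area = |Σ|/2 = 0.5.
Net area = 22.5 − 0.5 = 22.

22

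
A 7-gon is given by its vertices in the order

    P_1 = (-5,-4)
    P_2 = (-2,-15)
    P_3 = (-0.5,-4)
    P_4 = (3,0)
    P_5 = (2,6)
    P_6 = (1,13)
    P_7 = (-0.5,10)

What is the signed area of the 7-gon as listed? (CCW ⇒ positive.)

93

Apply the shoelace formula: 2A = Σ (x_i·y_{i+1} − x_{i+1}·y_i), indices taken mod 7.
Σ = (67) + (0.5) + (12) + (18) + (20) + (16.5) + (52) = 186
Signed area = Σ/2 = 93 (positive ⇒ counter-clockwise traversal).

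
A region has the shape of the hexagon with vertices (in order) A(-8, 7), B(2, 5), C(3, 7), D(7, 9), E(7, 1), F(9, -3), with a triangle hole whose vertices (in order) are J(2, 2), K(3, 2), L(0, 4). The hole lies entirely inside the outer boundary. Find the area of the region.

Outer boundary:
Apply the surveyor's formula: 2A = Σ (x_i·y_{i+1} − x_{i+1}·y_i), indices taken mod 6.
A→B: (-8)(5) − (2)(7) = -54
B→C: (2)(7) − (3)(5) = -1
C→D: (3)(9) − (7)(7) = -22
D→E: (7)(1) − (7)(9) = -56
E→F: (7)(-3) − (9)(1) = -30
F→A: (9)(7) − (-8)(-3) = 39
Σ = -124
Area = |Σ|/2 = 62.
Hole:
Apply the shoelace (surveyor's) formula: 2A = Σ (x_i·y_{i+1} − x_{i+1}·y_i), indices taken mod 3.
Σ = (-2) + (12) + (-8) = 2
Area = |Σ|/2 = 1.
Net area = 62 − 1 = 61.

61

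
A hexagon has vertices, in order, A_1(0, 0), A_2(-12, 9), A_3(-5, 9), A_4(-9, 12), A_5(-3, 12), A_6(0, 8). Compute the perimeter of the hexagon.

46

|A_1A_2| = √((-12)² + (9)²) = √225 = 15
|A_2A_3| = √((7)² + (0)²) = √49 = 7
|A_3A_4| = √((-4)² + (3)²) = √25 = 5
|A_4A_5| = √((6)² + (0)²) = √36 = 6
|A_5A_6| = √((3)² + (-4)²) = √25 = 5
|A_6A_1| = √((0)² + (-8)²) = √64 = 8
Perimeter = 15 + 7 + 5 + 6 + 5 + 8 = 46.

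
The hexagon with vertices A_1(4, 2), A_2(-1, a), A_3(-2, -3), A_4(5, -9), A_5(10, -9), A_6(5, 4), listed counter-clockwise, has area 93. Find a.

4

Write out the shoelace sum; only the two edges meeting at A_2 involve a:
2·Area = [(4·a − (-1)·2) + ((-1)·(-3) − (-2)·a)] + 157
       = 6·a + 162 = 186
⇒ a = 4.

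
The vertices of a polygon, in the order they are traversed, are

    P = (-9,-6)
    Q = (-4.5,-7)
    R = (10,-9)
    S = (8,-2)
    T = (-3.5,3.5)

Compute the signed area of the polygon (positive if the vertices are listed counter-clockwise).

Cross-terms: 36, 110.5, 52, 21, 52.5  ⇒  Σ = 272
Signed area = Σ/2 = 136 (positive ⇒ counter-clockwise traversal).

136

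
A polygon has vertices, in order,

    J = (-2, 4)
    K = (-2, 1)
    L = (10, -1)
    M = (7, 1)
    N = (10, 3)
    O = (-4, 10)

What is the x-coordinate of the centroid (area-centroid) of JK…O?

Apply the shoelace formula. First the cross-terms c_i = x_i·y_{i+1} − x_{i+1}·y_i:
  6, -8, 17, 11, 112, 4  ⇒  2A = 142, A = 71.
Then Σ (x_i + x_{i+1})·c_i = 1036, so x̄ = 1036 / (6·71) = 518/213.

518/213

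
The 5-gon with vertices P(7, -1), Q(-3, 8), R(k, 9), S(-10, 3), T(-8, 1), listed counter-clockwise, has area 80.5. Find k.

The doubled signed area Σ (x_i y_{i+1} − x_{i+1} y_i) is linear in k.
With k=0 it equals 131; the coefficient of k is -5 (from the two edges through R).
So -5·k + 131 = 2·80.5 = 161 ⇒ k = -6.

-6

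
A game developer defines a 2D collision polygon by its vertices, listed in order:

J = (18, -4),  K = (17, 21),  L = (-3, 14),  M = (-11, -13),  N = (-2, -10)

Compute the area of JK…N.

606

Cross-terms: 446, 301, 193, 84, 188  ⇒  Σ = 1212
Area = |Σ|/2 = 606.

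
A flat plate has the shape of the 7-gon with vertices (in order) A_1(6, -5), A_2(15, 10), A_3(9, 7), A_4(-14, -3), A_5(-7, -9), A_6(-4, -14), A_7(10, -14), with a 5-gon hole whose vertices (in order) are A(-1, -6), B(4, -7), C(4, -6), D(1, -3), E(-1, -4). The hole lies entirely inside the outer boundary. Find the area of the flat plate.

297

Outer boundary:
Apply the shoelace (surveyor's) formula: 2A = Σ (x_i·y_{i+1} − x_{i+1}·y_i), indices taken mod 7.
Σ = (135) + (15) + (71) + (105) + (62) + (196) + (34) = 618
Area = |Σ|/2 = 309.
Hole:
Apply the surveyor's formula: 2A = Σ (x_i·y_{i+1} − x_{i+1}·y_i), indices taken mod 5.
Σ = (31) + (4) + (-6) + (-7) + (2) = 24
Area = |Σ|/2 = 12.
Net area = 309 − 12 = 297.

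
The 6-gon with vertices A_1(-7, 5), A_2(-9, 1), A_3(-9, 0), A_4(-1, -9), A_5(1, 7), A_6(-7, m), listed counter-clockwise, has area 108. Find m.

9

Write out the shoelace sum; only the two edges meeting at A_6 involve m:
2·Area = [(1·m − (-7)·7) + ((-7)·5 − (-7)·m)] + 130
       = 8·m + 144 = 216
⇒ m = 9.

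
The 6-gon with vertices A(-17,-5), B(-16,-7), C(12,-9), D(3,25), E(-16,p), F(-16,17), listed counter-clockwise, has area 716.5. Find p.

Write out the shoelace sum; only the two edges meeting at E involve p:
2·Area = [(3·p − (-16)·25) + ((-16)·17 − (-16)·p)] + 963
       = 19·p + 1091 = 1433
⇒ p = 18.

18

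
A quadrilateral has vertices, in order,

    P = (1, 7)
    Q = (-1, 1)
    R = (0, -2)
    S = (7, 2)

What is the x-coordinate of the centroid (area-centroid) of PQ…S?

Apply the shoelace (surveyor's) formula. First the cross-terms c_i = x_i·y_{i+1} − x_{i+1}·y_i:
  8, 2, 14, 47  ⇒  2A = 71, A = 35.5.
Then Σ (x_i + x_{i+1})·c_i = 472, so x̄ = 472 / (6·35.5) = 472/213.

472/213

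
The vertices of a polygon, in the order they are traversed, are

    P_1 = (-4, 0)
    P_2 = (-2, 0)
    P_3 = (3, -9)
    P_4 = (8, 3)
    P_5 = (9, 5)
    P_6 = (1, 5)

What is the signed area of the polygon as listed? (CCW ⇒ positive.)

86

Cross-terms: 0, 18, 81, 13, 40, 20  ⇒  Σ = 172
Signed area = Σ/2 = 86 (positive ⇒ counter-clockwise traversal).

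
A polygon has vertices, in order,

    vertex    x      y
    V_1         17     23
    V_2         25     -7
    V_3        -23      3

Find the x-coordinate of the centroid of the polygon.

Apply the shoelace formula. First the cross-terms c_i = x_i·y_{i+1} − x_{i+1}·y_i:
  -694, -86, -580  ⇒  2A = -1360, A = -680.
Then Σ (x_i + x_{i+1})·c_i = -25840, so x̄ = -25840 / (6·(-680)) = 19/3.

19/3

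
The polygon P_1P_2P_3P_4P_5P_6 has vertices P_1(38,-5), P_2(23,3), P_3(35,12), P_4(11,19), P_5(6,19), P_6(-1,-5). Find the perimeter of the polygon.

126

|P_1P_2| = √((-15)² + (8)²) = √289 = 17
|P_2P_3| = √((12)² + (9)²) = √225 = 15
|P_3P_4| = √((-24)² + (7)²) = √625 = 25
|P_4P_5| = √((-5)² + (0)²) = √25 = 5
|P_5P_6| = √((-7)² + (-24)²) = √625 = 25
|P_6P_1| = √((39)² + (0)²) = √1521 = 39
Perimeter = 17 + 15 + 25 + 5 + 25 + 39 = 126.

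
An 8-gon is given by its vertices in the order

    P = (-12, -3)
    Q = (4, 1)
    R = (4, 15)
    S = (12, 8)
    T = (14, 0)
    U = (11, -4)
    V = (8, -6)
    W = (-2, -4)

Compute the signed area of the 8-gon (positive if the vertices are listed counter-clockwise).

P→Q: (-12)(1) − (4)(-3) = 0
Q→R: (4)(15) − (4)(1) = 56
R→S: (4)(8) − (12)(15) = -148
S→T: (12)(0) − (14)(8) = -112
T→U: (14)(-4) − (11)(0) = -56
U→V: (11)(-6) − (8)(-4) = -34
V→W: (8)(-4) − (-2)(-6) = -44
W→P: (-2)(-3) − (-12)(-4) = -42
Σ = -380
Signed area = Σ/2 = -190 (negative ⇒ clockwise traversal).

-190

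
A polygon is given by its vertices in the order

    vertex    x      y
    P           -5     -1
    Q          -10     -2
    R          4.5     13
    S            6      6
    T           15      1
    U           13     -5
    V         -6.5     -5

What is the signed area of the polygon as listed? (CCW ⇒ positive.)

-230

Apply the shoelace formula: 2A = Σ (x_i·y_{i+1} − x_{i+1}·y_i), indices taken mod 7.
Σ = (0) + (-121) + (-51) + (-84) + (-88) + (-97.5) + (-18.5) = -460
Signed area = Σ/2 = -230 (negative ⇒ clockwise traversal).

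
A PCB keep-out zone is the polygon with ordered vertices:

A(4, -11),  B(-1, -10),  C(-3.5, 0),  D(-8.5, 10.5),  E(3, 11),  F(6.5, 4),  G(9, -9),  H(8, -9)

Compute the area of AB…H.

Cross-terms: -51, -35, -36.75, -125, -59.5, -94.5, -9, -52  ⇒  Σ = -462.75
Area = |Σ|/2 = 231.375.

231.375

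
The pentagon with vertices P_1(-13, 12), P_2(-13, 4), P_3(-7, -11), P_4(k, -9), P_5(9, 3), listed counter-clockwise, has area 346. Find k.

9

Write out the shoelace sum; only the two edges meeting at P_4 involve k:
2·Area = [((-7)·(-9) − k·(-11)) + (k·3 − 9·(-9))] + 422
       = 14·k + 566 = 692
⇒ k = 9.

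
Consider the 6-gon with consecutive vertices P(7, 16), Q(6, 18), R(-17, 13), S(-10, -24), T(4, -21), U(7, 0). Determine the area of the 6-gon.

Cross-terms: 30, 384, 538, 306, 147, 112  ⇒  Σ = 1517
Area = |Σ|/2 = 758.5.

758.5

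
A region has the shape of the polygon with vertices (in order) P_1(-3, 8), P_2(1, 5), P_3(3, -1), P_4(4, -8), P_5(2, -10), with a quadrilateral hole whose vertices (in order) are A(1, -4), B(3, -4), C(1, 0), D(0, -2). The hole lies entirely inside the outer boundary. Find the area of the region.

42.5

Outer boundary:
Apply the shoelace (surveyor's) formula: 2A = Σ (x_i·y_{i+1} − x_{i+1}·y_i), indices taken mod 5.
Cross-terms: -23, -16, -20, -24, -14  ⇒  Σ = -97
Area = |Σ|/2 = 48.5.
Hole:
Σ = (8) + (4) + (-2) + (2) = 12
Area = |Σ|/2 = 6.
Net area = 48.5 − 6 = 42.5.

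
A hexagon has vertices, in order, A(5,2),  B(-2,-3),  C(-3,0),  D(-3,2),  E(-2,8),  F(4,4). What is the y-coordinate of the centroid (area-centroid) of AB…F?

Apply the surveyor's formula. First the cross-terms c_i = x_i·y_{i+1} − x_{i+1}·y_i:
  -11, -9, -6, -20, -40, -12  ⇒  2A = -98, A = -49.
Then Σ (y_i + y_{i+1})·c_i = -726, so ȳ = -726 / (6·(-49)) = 121/49.

121/49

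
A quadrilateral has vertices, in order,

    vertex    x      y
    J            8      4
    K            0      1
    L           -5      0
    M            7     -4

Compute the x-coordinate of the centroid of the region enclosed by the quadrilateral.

Apply the shoelace (surveyor's) formula. First the cross-terms c_i = x_i·y_{i+1} − x_{i+1}·y_i:
  8, 5, 20, 60  ⇒  2A = 93, A = 46.5.
Then Σ (x_i + x_{i+1})·c_i = 979, so x̄ = 979 / (6·46.5) = 979/279.

979/279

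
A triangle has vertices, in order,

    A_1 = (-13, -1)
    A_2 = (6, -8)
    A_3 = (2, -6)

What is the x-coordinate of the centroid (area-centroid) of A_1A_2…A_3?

Apply the shoelace (surveyor's) formula. First the cross-terms c_i = x_i·y_{i+1} − x_{i+1}·y_i:
  110, -20, -80  ⇒  2A = 10, A = 5.
Then Σ (x_i + x_{i+1})·c_i = -50, so x̄ = -50 / (6·5) = -5/3.

-5/3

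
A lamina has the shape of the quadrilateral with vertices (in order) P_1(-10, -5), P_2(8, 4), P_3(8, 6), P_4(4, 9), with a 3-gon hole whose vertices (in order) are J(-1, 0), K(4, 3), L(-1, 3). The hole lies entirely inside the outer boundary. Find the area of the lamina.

59.5

Outer boundary:
Apply Gauss's area formula: 2A = Σ (x_i·y_{i+1} − x_{i+1}·y_i), indices taken mod 4.
P_1→P_2: (-10)(4) − (8)(-5) = 0
P_2→P_3: (8)(6) − (8)(4) = 16
P_3→P_4: (8)(9) − (4)(6) = 48
P_4→P_1: (4)(-5) − (-10)(9) = 70
Σ = 134
Area = |Σ|/2 = 67.
Hole:
Apply Gauss's area formula: 2A = Σ (x_i·y_{i+1} − x_{i+1}·y_i), indices taken mod 3.
Σ = (-3) + (15) + (3) = 15
Area = |Σ|/2 = 7.5.
Net area = 67 − 7.5 = 59.5.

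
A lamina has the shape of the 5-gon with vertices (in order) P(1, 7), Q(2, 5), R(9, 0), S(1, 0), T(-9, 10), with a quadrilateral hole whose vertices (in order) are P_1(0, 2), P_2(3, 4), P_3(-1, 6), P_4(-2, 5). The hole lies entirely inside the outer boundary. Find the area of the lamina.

49

Outer boundary:
Σ = (-9) + (-45) + (0) + (10) + (-73) = -117
Area = |Σ|/2 = 58.5.
Hole:
Apply the surveyor's formula: 2A = Σ (x_i·y_{i+1} − x_{i+1}·y_i), indices taken mod 4.
Σ = (-6) + (22) + (7) + (-4) = 19
Area = |Σ|/2 = 9.5.
Net area = 58.5 − 9.5 = 49.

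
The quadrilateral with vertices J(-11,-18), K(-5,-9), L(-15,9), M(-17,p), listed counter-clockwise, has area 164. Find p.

The doubled signed area Σ (x_i y_{i+1} − x_{i+1} y_i) is linear in p.
With p=0 it equals 288; the coefficient of p is -4 (from the two edges through M).
So -4·p + 288 = 2·164 = 328 ⇒ p = -10.

-10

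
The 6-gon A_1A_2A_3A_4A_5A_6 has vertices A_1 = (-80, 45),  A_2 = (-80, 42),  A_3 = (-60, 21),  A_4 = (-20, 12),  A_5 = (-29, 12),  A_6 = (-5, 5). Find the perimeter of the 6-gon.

192

|A_1A_2| = √((0)² + (-3)²) = √9 = 3
|A_2A_3| = √((20)² + (-21)²) = √841 = 29
|A_3A_4| = √((40)² + (-9)²) = √1681 = 41
|A_4A_5| = √((-9)² + (0)²) = √81 = 9
|A_5A_6| = √((24)² + (-7)²) = √625 = 25
|A_6A_1| = √((-75)² + (40)²) = √7225 = 85
Perimeter = 3 + 29 + 41 + 9 + 25 + 85 = 192.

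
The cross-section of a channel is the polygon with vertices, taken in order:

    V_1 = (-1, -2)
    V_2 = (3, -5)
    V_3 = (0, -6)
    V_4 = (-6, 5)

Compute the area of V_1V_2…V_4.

Apply the shoelace formula: 2A = Σ (x_i·y_{i+1} − x_{i+1}·y_i), indices taken mod 4.
Σ = (11) + (-18) + (-36) + (17) = -26
Area = |Σ|/2 = 13.

13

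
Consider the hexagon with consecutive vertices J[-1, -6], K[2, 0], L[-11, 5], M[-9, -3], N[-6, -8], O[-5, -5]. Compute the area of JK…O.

Apply Gauss's area formula: 2A = Σ (x_i·y_{i+1} − x_{i+1}·y_i), indices taken mod 6.
J→K: (-1)(0) − (2)(-6) = 12
K→L: (2)(5) − (-11)(0) = 10
L→M: (-11)(-3) − (-9)(5) = 78
M→N: (-9)(-8) − (-6)(-3) = 54
N→O: (-6)(-5) − (-5)(-8) = -10
O→J: (-5)(-6) − (-1)(-5) = 25
Σ = 169
Area = |Σ|/2 = 84.5.

84.5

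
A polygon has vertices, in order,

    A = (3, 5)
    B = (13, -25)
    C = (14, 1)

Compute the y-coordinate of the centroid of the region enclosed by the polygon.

Apply the shoelace (surveyor's) formula. First the cross-terms c_i = x_i·y_{i+1} − x_{i+1}·y_i:
  -140, 363, 67  ⇒  2A = 290, A = 145.
Then Σ (y_i + y_{i+1})·c_i = -5510, so ȳ = -5510 / (6·145) = -19/3.

-19/3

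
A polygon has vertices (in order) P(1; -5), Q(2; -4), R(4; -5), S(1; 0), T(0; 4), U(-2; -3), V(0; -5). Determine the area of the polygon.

Apply the surveyor's formula: 2A = Σ (x_i·y_{i+1} − x_{i+1}·y_i), indices taken mod 7.
Σ = (6) + (6) + (5) + (4) + (8) + (10) + (5) = 44
Area = |Σ|/2 = 22.

22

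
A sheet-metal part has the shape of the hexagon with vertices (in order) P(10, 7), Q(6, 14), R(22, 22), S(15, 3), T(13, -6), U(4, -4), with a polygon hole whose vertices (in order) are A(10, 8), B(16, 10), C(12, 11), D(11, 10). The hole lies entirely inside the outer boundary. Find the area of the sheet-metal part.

208

Outer boundary:
Apply the shoelace (surveyor's) formula: 2A = Σ (x_i·y_{i+1} − x_{i+1}·y_i), indices taken mod 6.
P→Q: (10)(14) − (6)(7) = 98
Q→R: (6)(22) − (22)(14) = -176
R→S: (22)(3) − (15)(22) = -264
S→T: (15)(-6) − (13)(3) = -129
T→U: (13)(-4) − (4)(-6) = -28
U→P: (4)(7) − (10)(-4) = 68
Σ = -431
Area = |Σ|/2 = 215.5.
Hole:
Apply the shoelace formula: 2A = Σ (x_i·y_{i+1} − x_{i+1}·y_i), indices taken mod 4.
A→B: (10)(10) − (16)(8) = -28
B→C: (16)(11) − (12)(10) = 56
C→D: (12)(10) − (11)(11) = -1
D→A: (11)(8) − (10)(10) = -12
Σ = 15
Area = |Σ|/2 = 7.5.
Net area = 215.5 − 7.5 = 208.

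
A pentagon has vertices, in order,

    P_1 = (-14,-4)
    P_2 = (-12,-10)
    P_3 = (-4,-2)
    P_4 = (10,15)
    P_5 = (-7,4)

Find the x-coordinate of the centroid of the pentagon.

-247/53

Apply the shoelace formula. First the cross-terms c_i = x_i·y_{i+1} − x_{i+1}·y_i:
  92, -16, -40, 145, 84  ⇒  2A = 265, A = 132.5.
Then Σ (x_i + x_{i+1})·c_i = -3705, so x̄ = -3705 / (6·132.5) = -247/53.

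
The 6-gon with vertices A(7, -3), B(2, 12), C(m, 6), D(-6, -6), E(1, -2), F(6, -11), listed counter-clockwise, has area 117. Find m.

-1

The doubled signed area Σ (x_i y_{i+1} − x_{i+1} y_i) is linear in m.
With m=0 it equals 216; the coefficient of m is -18 (from the two edges through C).
So -18·m + 216 = 2·117 = 234 ⇒ m = -1.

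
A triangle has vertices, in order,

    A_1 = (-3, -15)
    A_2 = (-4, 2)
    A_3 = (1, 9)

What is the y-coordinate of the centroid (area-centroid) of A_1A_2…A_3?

Apply the surveyor's formula. First the cross-terms c_i = x_i·y_{i+1} − x_{i+1}·y_i:
  -66, -38, 12  ⇒  2A = -92, A = -46.
Then Σ (y_i + y_{i+1})·c_i = 368, so ȳ = 368 / (6·(-46)) = -4/3.

-4/3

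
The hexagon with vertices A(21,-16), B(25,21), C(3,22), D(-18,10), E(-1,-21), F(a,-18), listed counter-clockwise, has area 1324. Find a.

The doubled signed area Σ (x_i y_{i+1} − x_{i+1} y_i) is linear in a.
With a=0 it equals 2538; the coefficient of a is 5 (from the two edges through F).
So 5·a + 2538 = 2·1324 = 2648 ⇒ a = 22.

22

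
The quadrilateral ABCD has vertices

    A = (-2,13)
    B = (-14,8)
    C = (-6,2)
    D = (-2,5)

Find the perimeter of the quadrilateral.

|AB| = √((-12)² + (-5)²) = √169 = 13
|BC| = √((8)² + (-6)²) = √100 = 10
|CD| = √((4)² + (3)²) = √25 = 5
|DA| = √((0)² + (8)²) = √64 = 8
Perimeter = 13 + 10 + 5 + 8 = 36.

36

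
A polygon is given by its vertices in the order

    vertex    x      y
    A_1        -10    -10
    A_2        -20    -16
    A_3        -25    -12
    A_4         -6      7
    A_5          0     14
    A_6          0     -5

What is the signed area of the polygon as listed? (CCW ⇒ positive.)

-290.5

Apply the surveyor's formula: 2A = Σ (x_i·y_{i+1} − x_{i+1}·y_i), indices taken mod 6.
A_1→A_2: (-10)(-16) − (-20)(-10) = -40
A_2→A_3: (-20)(-12) − (-25)(-16) = -160
A_3→A_4: (-25)(7) − (-6)(-12) = -247
A_4→A_5: (-6)(14) − (0)(7) = -84
A_5→A_6: (0)(-5) − (0)(14) = 0
A_6→A_1: (0)(-10) − (-10)(-5) = -50
Σ = -581
Signed area = Σ/2 = -290.5 (negative ⇒ clockwise traversal).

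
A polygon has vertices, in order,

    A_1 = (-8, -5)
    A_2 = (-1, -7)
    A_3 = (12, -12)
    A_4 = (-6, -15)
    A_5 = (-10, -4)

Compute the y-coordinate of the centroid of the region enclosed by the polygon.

-2200/213

Apply the shoelace formula. First the cross-terms c_i = x_i·y_{i+1} − x_{i+1}·y_i:
  51, 96, -252, -126, 18  ⇒  2A = -213, A = -106.5.
Then Σ (y_i + y_{i+1})·c_i = 6600, so ȳ = 6600 / (6·(-106.5)) = -2200/213.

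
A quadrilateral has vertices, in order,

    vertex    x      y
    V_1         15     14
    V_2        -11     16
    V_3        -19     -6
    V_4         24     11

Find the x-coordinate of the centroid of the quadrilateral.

-106/87

Apply Gauss's area formula. First the cross-terms c_i = x_i·y_{i+1} − x_{i+1}·y_i:
  394, 370, -65, 171  ⇒  2A = 870, A = 435.
Then Σ (x_i + x_{i+1})·c_i = -3180, so x̄ = -3180 / (6·435) = -106/87.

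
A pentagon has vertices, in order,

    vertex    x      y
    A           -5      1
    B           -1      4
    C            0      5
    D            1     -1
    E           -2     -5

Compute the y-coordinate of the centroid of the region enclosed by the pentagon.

10/189

Apply the shoelace formula. First the cross-terms c_i = x_i·y_{i+1} − x_{i+1}·y_i:
  -19, -5, -5, -7, -27  ⇒  2A = -63, A = -31.5.
Then Σ (y_i + y_{i+1})·c_i = -10, so ȳ = -10 / (6·(-31.5)) = 10/189.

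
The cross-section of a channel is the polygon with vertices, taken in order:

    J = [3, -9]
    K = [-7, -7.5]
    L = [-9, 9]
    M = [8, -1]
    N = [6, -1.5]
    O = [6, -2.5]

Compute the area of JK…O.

168.75

Cross-terms: -85.5, -130.5, -63, -6, -6, -46.5  ⇒  Σ = -337.5
Area = |Σ|/2 = 168.75.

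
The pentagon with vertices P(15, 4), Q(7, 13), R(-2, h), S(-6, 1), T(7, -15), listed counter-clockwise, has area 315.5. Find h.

Write out the shoelace sum; only the two edges meeting at R involve h:
2·Area = [(7·h − (-2)·13) + ((-2)·1 − (-6)·h)] + 503
       = 13·h + 527 = 631
⇒ h = 8.

8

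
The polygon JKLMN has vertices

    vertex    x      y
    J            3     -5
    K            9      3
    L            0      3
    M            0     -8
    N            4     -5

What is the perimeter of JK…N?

|JK| = √((6)² + (8)²) = √100 = 10
|KL| = √((-9)² + (0)²) = √81 = 9
|LM| = √((0)² + (-11)²) = √121 = 11
|MN| = √((4)² + (3)²) = √25 = 5
|NJ| = √((-1)² + (0)²) = √1 = 1
Perimeter = 10 + 9 + 11 + 5 + 1 = 36.

36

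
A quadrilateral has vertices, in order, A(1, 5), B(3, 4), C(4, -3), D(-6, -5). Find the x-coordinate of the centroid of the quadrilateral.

2/33

Apply the surveyor's formula. First the cross-terms c_i = x_i·y_{i+1} − x_{i+1}·y_i:
  -11, -25, -38, -25  ⇒  2A = -99, A = -49.5.
Then Σ (x_i + x_{i+1})·c_i = -18, so x̄ = -18 / (6·(-49.5)) = 2/33.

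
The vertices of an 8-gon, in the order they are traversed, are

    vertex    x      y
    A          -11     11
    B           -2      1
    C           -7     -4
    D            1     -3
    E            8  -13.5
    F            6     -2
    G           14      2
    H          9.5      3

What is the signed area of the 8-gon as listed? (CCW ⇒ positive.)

Σ = (11) + (15) + (25) + (10.5) + (65) + (40) + (23) + (137.5) = 327
Signed area = Σ/2 = 163.5 (positive ⇒ counter-clockwise traversal).

163.5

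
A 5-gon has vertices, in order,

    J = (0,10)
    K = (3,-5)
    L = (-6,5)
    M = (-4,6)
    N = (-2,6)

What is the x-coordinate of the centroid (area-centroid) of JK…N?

Apply the surveyor's formula. First the cross-terms c_i = x_i·y_{i+1} − x_{i+1}·y_i:
  -30, -15, -16, -12, -20  ⇒  2A = -93, A = -46.5.
Then Σ (x_i + x_{i+1})·c_i = 227, so x̄ = 227 / (6·(-46.5)) = -227/279.

-227/279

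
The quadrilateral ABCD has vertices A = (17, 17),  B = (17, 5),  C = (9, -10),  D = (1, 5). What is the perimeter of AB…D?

66

|AB| = √((0)² + (-12)²) = √144 = 12
|BC| = √((-8)² + (-15)²) = √289 = 17
|CD| = √((-8)² + (15)²) = √289 = 17
|DA| = √((16)² + (12)²) = √400 = 20
Perimeter = 12 + 17 + 17 + 20 = 66.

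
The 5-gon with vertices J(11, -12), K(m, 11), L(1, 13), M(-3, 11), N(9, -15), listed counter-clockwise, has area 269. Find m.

15

Write out the shoelace sum; only the two edges meeting at K involve m:
2·Area = [(11·11 − m·(-12)) + (m·13 − 1·11)] + 53
       = 25·m + 163 = 538
⇒ m = 15.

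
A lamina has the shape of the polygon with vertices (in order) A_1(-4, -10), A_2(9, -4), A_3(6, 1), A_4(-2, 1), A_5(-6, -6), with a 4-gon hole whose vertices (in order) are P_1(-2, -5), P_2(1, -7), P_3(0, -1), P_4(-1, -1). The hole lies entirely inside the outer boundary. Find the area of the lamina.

90.5

Outer boundary:
Apply the shoelace formula: 2A = Σ (x_i·y_{i+1} − x_{i+1}·y_i), indices taken mod 5.
Σ = (106) + (33) + (8) + (18) + (36) = 201
Area = |Σ|/2 = 100.5.
Hole:
Σ = (19) + (-1) + (-1) + (3) = 20
Area = |Σ|/2 = 10.
Net area = 100.5 − 10 = 90.5.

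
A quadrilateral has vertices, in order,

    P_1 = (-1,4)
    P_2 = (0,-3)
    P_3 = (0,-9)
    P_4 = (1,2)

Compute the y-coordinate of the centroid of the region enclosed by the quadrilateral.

Apply the shoelace formula. First the cross-terms c_i = x_i·y_{i+1} − x_{i+1}·y_i:
  3, 0, 9, 6  ⇒  2A = 18, A = 9.
Then Σ (y_i + y_{i+1})·c_i = -24, so ȳ = -24 / (6·9) = -4/9.

-4/9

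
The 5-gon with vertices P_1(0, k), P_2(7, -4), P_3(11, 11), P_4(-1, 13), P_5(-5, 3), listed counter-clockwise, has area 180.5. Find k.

-2

The doubled signed area Σ (x_i y_{i+1} − x_{i+1} y_i) is linear in k.
With k=0 it equals 337; the coefficient of k is -12 (from the two edges through P_1).
So -12·k + 337 = 2·180.5 = 361 ⇒ k = -2.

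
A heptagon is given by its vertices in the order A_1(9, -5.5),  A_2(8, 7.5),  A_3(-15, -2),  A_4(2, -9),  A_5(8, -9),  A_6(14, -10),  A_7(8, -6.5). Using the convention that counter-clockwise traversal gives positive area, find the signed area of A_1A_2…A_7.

A_1→A_2: (9)(7.5) − (8)(-5.5) = 111.5
A_2→A_3: (8)(-2) − (-15)(7.5) = 96.5
A_3→A_4: (-15)(-9) − (2)(-2) = 139
A_4→A_5: (2)(-9) − (8)(-9) = 54
A_5→A_6: (8)(-10) − (14)(-9) = 46
A_6→A_7: (14)(-6.5) − (8)(-10) = -11
A_7→A_1: (8)(-5.5) − (9)(-6.5) = 14.5
Σ = 450.5
Signed area = Σ/2 = 225.25 (positive ⇒ counter-clockwise traversal).

225.25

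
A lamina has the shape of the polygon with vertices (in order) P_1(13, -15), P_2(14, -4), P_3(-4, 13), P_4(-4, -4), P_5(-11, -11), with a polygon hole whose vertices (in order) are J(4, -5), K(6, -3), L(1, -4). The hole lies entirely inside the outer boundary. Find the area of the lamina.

346

Outer boundary:
Apply the shoelace formula: 2A = Σ (x_i·y_{i+1} − x_{i+1}·y_i), indices taken mod 5.
Σ = (158) + (166) + (68) + (0) + (308) = 700
Area = |Σ|/2 = 350.
Hole:
Apply the shoelace formula: 2A = Σ (x_i·y_{i+1} − x_{i+1}·y_i), indices taken mod 3.
Cross-terms: 18, -21, 11  ⇒  Σ = 8
Area = |Σ|/2 = 4.
Net area = 350 − 4 = 346.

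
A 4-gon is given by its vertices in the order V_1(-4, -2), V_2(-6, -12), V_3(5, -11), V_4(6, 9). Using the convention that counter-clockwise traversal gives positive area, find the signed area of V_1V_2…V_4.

Σ = (36) + (126) + (111) + (24) = 297
Signed area = Σ/2 = 148.5 (positive ⇒ counter-clockwise traversal).

148.5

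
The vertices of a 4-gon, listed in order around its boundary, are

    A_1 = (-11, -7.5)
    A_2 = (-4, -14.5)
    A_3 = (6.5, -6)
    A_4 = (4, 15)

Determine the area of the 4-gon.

252.125

A_1→A_2: (-11)(-14.5) − (-4)(-7.5) = 129.5
A_2→A_3: (-4)(-6) − (6.5)(-14.5) = 118.25
A_3→A_4: (6.5)(15) − (4)(-6) = 121.5
A_4→A_1: (4)(-7.5) − (-11)(15) = 135
Σ = 504.25
Area = |Σ|/2 = 252.125.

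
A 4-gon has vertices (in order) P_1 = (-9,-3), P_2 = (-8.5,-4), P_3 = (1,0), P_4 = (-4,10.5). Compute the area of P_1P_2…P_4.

65.75

Apply the surveyor's formula: 2A = Σ (x_i·y_{i+1} − x_{i+1}·y_i), indices taken mod 4.
Σ = (10.5) + (4) + (10.5) + (106.5) = 131.5
Area = |Σ|/2 = 65.75.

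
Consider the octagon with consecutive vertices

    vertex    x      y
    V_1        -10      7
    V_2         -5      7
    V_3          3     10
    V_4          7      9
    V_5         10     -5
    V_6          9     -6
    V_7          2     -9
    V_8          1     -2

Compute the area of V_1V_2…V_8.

Apply the shoelace formula: 2A = Σ (x_i·y_{i+1} − x_{i+1}·y_i), indices taken mod 8.
Cross-terms: -35, -71, -43, -125, -15, -69, 5, -13  ⇒  Σ = -366
Area = |Σ|/2 = 183.

183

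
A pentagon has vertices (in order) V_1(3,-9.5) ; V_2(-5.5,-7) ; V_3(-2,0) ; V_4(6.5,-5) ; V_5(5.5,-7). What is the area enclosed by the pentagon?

63.25

Apply Gauss's area formula: 2A = Σ (x_i·y_{i+1} − x_{i+1}·y_i), indices taken mod 5.
V_1→V_2: (3)(-7) − (-5.5)(-9.5) = -73.25
V_2→V_3: (-5.5)(0) − (-2)(-7) = -14
V_3→V_4: (-2)(-5) − (6.5)(0) = 10
V_4→V_5: (6.5)(-7) − (5.5)(-5) = -18
V_5→V_1: (5.5)(-9.5) − (3)(-7) = -31.25
Σ = -126.5
Area = |Σ|/2 = 63.25.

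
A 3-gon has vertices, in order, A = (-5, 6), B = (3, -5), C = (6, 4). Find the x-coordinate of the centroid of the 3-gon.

4/3

Apply the surveyor's formula. First the cross-terms c_i = x_i·y_{i+1} − x_{i+1}·y_i:
  7, 42, 56  ⇒  2A = 105, A = 52.5.
Then Σ (x_i + x_{i+1})·c_i = 420, so x̄ = 420 / (6·52.5) = 4/3.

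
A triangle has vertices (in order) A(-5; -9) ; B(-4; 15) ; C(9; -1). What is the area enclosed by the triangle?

Σ = (-111) + (-131) + (-86) = -328
Area = |Σ|/2 = 164.

164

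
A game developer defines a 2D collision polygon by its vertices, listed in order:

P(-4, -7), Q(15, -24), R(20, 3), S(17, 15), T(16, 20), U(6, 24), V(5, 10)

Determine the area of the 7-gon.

642

Σ = (201) + (525) + (249) + (100) + (264) + (-60) + (5) = 1284
Area = |Σ|/2 = 642.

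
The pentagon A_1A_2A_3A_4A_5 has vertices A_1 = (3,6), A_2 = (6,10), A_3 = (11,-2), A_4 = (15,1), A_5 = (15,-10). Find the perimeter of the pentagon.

54

|A_1A_2| = √((3)² + (4)²) = √25 = 5
|A_2A_3| = √((5)² + (-12)²) = √169 = 13
|A_3A_4| = √((4)² + (3)²) = √25 = 5
|A_4A_5| = √((0)² + (-11)²) = √121 = 11
|A_5A_1| = √((-12)² + (16)²) = √400 = 20
Perimeter = 5 + 13 + 5 + 11 + 20 = 54.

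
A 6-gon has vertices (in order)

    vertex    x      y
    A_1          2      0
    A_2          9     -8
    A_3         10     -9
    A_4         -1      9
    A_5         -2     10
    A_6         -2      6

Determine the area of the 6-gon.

34

A_1→A_2: (2)(-8) − (9)(0) = -16
A_2→A_3: (9)(-9) − (10)(-8) = -1
A_3→A_4: (10)(9) − (-1)(-9) = 81
A_4→A_5: (-1)(10) − (-2)(9) = 8
A_5→A_6: (-2)(6) − (-2)(10) = 8
A_6→A_1: (-2)(0) − (2)(6) = -12
Σ = 68
Area = |Σ|/2 = 34.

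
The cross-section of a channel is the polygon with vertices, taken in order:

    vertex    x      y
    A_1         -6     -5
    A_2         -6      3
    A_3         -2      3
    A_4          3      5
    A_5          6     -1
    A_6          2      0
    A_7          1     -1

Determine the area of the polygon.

Σ = (-48) + (-12) + (-19) + (-33) + (2) + (-2) + (-11) = -123
Area = |Σ|/2 = 61.5.

61.5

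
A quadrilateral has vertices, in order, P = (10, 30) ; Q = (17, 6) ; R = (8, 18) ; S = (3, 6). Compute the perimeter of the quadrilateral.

|PQ| = √((7)² + (-24)²) = √625 = 25
|QR| = √((-9)² + (12)²) = √225 = 15
|RS| = √((-5)² + (-12)²) = √169 = 13
|SP| = √((7)² + (24)²) = √625 = 25
Perimeter = 25 + 15 + 13 + 25 = 78.

78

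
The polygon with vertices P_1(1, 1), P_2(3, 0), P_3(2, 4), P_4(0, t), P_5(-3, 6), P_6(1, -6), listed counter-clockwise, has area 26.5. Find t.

5

The doubled signed area Σ (x_i y_{i+1} − x_{i+1} y_i) is linear in t.
With t=0 it equals 28; the coefficient of t is 5 (from the two edges through P_4).
So 5·t + 28 = 2·26.5 = 53 ⇒ t = 5.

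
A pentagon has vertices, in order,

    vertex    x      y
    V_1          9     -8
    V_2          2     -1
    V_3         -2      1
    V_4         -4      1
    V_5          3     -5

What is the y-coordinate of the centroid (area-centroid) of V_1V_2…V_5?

-400/141

Apply the surveyor's formula. First the cross-terms c_i = x_i·y_{i+1} − x_{i+1}·y_i:
  7, 0, 2, 17, 21  ⇒  2A = 47, A = 23.5.
Then Σ (y_i + y_{i+1})·c_i = -400, so ȳ = -400 / (6·23.5) = -400/141.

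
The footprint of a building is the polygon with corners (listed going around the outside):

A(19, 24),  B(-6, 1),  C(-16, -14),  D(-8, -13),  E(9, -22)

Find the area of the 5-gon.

643

A→B: (19)(1) − (-6)(24) = 163
B→C: (-6)(-14) − (-16)(1) = 100
C→D: (-16)(-13) − (-8)(-14) = 96
D→E: (-8)(-22) − (9)(-13) = 293
E→A: (9)(24) − (19)(-22) = 634
Σ = 1286
Area = |Σ|/2 = 643.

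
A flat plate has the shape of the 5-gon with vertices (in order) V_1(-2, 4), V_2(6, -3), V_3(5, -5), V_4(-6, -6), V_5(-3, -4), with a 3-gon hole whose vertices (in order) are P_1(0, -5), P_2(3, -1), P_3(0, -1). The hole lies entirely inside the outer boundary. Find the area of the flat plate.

Outer boundary:
Cross-terms: -18, -15, -60, 6, -20  ⇒  Σ = -107
Area = |Σ|/2 = 53.5.
Hole:
Apply the surveyor's formula: 2A = Σ (x_i·y_{i+1} − x_{i+1}·y_i), indices taken mod 3.
Cross-terms: 15, -3, 0  ⇒  Σ = 12
Area = |Σ|/2 = 6.
Net area = 53.5 − 6 = 47.5.

47.5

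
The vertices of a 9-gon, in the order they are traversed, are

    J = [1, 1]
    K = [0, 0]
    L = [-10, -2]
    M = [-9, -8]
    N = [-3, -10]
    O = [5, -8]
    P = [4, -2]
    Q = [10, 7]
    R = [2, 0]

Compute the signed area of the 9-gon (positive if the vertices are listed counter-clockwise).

130

Σ = (0) + (0) + (62) + (66) + (74) + (22) + (48) + (-14) + (2) = 260
Signed area = Σ/2 = 130 (positive ⇒ counter-clockwise traversal).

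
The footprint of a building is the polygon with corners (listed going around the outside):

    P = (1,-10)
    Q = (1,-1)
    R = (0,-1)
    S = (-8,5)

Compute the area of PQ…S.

Σ = (9) + (-1) + (-8) + (75) = 75
Area = |Σ|/2 = 37.5.

37.5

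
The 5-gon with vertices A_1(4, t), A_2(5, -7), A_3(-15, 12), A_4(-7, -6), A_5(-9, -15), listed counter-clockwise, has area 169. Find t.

-9

Write out the shoelace sum; only the two edges meeting at A_1 involve t:
2·Area = [((-9)·t − 4·(-15)) + (4·(-7) − 5·t)] + 180
       = -14·t + 212 = 338
⇒ t = -9.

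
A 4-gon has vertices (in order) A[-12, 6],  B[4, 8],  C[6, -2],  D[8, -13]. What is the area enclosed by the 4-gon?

A→B: (-12)(8) − (4)(6) = -120
B→C: (4)(-2) − (6)(8) = -56
C→D: (6)(-13) − (8)(-2) = -62
D→A: (8)(6) − (-12)(-13) = -108
Σ = -346
Area = |Σ|/2 = 173.

173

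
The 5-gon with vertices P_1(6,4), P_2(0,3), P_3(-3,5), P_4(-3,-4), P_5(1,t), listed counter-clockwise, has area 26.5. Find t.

1

Write out the shoelace sum; only the two edges meeting at P_5 involve t:
2·Area = [((-3)·t − 1·(-4)) + (1·4 − 6·t)] + 54
       = -9·t + 62 = 53
⇒ t = 1.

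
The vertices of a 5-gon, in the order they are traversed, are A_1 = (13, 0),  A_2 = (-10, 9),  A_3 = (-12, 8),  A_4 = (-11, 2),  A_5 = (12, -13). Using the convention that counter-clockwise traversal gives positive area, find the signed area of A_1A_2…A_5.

Apply Gauss's area formula: 2A = Σ (x_i·y_{i+1} − x_{i+1}·y_i), indices taken mod 5.
Σ = (117) + (28) + (64) + (119) + (169) = 497
Signed area = Σ/2 = 248.5 (positive ⇒ counter-clockwise traversal).

248.5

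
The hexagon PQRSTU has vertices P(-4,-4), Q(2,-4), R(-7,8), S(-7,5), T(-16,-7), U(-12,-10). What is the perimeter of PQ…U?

54

|PQ| = √((6)² + (0)²) = √36 = 6
|QR| = √((-9)² + (12)²) = √225 = 15
|RS| = √((0)² + (-3)²) = √9 = 3
|ST| = √((-9)² + (-12)²) = √225 = 15
|TU| = √((4)² + (-3)²) = √25 = 5
|UP| = √((8)² + (6)²) = √100 = 10
Perimeter = 6 + 15 + 3 + 15 + 5 + 10 = 54.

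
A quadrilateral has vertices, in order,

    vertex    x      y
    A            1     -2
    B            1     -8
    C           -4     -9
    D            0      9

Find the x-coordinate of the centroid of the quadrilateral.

Apply the shoelace (surveyor's) formula. First the cross-terms c_i = x_i·y_{i+1} − x_{i+1}·y_i:
  -6, -41, -36, -9  ⇒  2A = -92, A = -46.
Then Σ (x_i + x_{i+1})·c_i = 246, so x̄ = 246 / (6·(-46)) = -41/46.

-41/46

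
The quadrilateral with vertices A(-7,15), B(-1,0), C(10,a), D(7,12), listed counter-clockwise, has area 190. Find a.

-7

Write out the shoelace sum; only the two edges meeting at C involve a:
2·Area = [((-1)·a − 10·0) + (10·12 − 7·a)] + 204
       = -8·a + 324 = 380
⇒ a = -7.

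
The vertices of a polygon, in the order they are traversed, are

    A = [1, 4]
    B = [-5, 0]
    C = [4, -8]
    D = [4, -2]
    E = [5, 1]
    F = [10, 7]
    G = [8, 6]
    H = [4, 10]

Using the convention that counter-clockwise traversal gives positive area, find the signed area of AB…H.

94.5

Apply Gauss's area formula: 2A = Σ (x_i·y_{i+1} − x_{i+1}·y_i), indices taken mod 8.
Σ = (20) + (40) + (24) + (14) + (25) + (4) + (56) + (6) = 189
Signed area = Σ/2 = 94.5 (positive ⇒ counter-clockwise traversal).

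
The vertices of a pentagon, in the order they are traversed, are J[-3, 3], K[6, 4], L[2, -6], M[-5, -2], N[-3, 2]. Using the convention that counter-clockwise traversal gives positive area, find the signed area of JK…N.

Apply Gauss's area formula: 2A = Σ (x_i·y_{i+1} − x_{i+1}·y_i), indices taken mod 5.
J→K: (-3)(4) − (6)(3) = -30
K→L: (6)(-6) − (2)(4) = -44
L→M: (2)(-2) − (-5)(-6) = -34
M→N: (-5)(2) − (-3)(-2) = -16
N→J: (-3)(3) − (-3)(2) = -3
Σ = -127
Signed area = Σ/2 = -63.5 (negative ⇒ clockwise traversal).

-63.5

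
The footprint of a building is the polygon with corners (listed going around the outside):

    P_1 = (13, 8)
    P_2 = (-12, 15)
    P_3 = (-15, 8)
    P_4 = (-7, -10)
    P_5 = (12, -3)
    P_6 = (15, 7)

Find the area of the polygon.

Apply the shoelace formula: 2A = Σ (x_i·y_{i+1} − x_{i+1}·y_i), indices taken mod 6.
Σ = (291) + (129) + (206) + (141) + (129) + (29) = 925
Area = |Σ|/2 = 462.5.

462.5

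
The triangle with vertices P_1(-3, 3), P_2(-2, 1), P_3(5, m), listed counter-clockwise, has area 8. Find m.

The doubled signed area Σ (x_i y_{i+1} − x_{i+1} y_i) is linear in m.
With m=0 it equals 13; the coefficient of m is 1 (from the two edges through P_3).
So 1·m + 13 = 2·8 = 16 ⇒ m = 3.

3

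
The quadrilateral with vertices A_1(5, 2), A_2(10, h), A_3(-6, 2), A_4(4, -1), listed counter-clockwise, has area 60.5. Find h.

10

The doubled signed area Σ (x_i y_{i+1} − x_{i+1} y_i) is linear in h.
With h=0 it equals 11; the coefficient of h is 11 (from the two edges through A_2).
So 11·h + 11 = 2·60.5 = 121 ⇒ h = 10.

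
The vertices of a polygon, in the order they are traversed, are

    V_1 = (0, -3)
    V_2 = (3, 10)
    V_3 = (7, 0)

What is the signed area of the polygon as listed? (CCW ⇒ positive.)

-41

Apply the surveyor's formula: 2A = Σ (x_i·y_{i+1} − x_{i+1}·y_i), indices taken mod 3.
Σ = (9) + (-70) + (-21) = -82
Signed area = Σ/2 = -41 (negative ⇒ clockwise traversal).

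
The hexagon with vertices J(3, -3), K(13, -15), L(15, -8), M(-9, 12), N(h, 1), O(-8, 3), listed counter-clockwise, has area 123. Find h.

-1

The doubled signed area Σ (x_i y_{i+1} − x_{i+1} y_i) is linear in h.
With h=0 it equals 237; the coefficient of h is -9 (from the two edges through N).
So -9·h + 237 = 2·123 = 246 ⇒ h = -1.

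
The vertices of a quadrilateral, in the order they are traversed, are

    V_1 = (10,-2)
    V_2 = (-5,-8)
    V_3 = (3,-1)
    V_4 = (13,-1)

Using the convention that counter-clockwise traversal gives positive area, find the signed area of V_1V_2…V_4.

Apply the shoelace (surveyor's) formula: 2A = Σ (x_i·y_{i+1} − x_{i+1}·y_i), indices taken mod 4.
V_1→V_2: (10)(-8) − (-5)(-2) = -90
V_2→V_3: (-5)(-1) − (3)(-8) = 29
V_3→V_4: (3)(-1) − (13)(-1) = 10
V_4→V_1: (13)(-2) − (10)(-1) = -16
Σ = -67
Signed area = Σ/2 = -33.5 (negative ⇒ clockwise traversal).

-33.5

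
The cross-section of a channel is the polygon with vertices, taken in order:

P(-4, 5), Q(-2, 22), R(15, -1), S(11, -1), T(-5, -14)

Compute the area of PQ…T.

Cross-terms: -78, -328, -4, -159, -81  ⇒  Σ = -650
Area = |Σ|/2 = 325.

325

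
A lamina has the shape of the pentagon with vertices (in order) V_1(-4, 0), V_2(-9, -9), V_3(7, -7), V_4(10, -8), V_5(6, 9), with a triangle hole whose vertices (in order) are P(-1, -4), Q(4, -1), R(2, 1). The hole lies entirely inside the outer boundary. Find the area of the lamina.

167

Outer boundary:
Apply Gauss's area formula: 2A = Σ (x_i·y_{i+1} − x_{i+1}·y_i), indices taken mod 5.
V_1→V_2: (-4)(-9) − (-9)(0) = 36
V_2→V_3: (-9)(-7) − (7)(-9) = 126
V_3→V_4: (7)(-8) − (10)(-7) = 14
V_4→V_5: (10)(9) − (6)(-8) = 138
V_5→V_1: (6)(0) − (-4)(9) = 36
Σ = 350
Area = |Σ|/2 = 175.
Hole:
P→Q: (-1)(-1) − (4)(-4) = 17
Q→R: (4)(1) − (2)(-1) = 6
R→P: (2)(-4) − (-1)(1) = -7
Σ = 16
Area = |Σ|/2 = 8.
Net area = 175 − 8 = 167.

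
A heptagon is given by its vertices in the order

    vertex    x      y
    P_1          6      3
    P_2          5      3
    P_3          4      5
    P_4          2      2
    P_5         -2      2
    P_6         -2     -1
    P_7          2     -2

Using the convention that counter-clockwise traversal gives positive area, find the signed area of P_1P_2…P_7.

Apply the shoelace (surveyor's) formula: 2A = Σ (x_i·y_{i+1} − x_{i+1}·y_i), indices taken mod 7.
Σ = (3) + (13) + (-2) + (8) + (6) + (6) + (18) = 52
Signed area = Σ/2 = 26 (positive ⇒ counter-clockwise traversal).

26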